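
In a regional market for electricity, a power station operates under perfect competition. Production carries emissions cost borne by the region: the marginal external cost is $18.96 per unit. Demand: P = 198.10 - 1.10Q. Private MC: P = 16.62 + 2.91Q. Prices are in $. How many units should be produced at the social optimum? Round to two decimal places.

Social marginal cost = private MC + MEC = 35.58 + 2.91Q.
Set SMC = demand: 35.58 + 2.91Q = 198.10 - 1.10Q → Q* = 40.5287.

Q* = 40.53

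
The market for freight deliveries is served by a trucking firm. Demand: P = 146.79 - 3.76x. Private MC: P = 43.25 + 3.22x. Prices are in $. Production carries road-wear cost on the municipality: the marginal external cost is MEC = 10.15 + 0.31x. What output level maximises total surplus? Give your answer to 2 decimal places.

x* = 12.81

Social marginal cost = private MC + MEC = 53.40 + 3.53x.
Set SMC = demand: 53.40 + 3.53x = 146.79 - 3.76x → x* = 12.8107.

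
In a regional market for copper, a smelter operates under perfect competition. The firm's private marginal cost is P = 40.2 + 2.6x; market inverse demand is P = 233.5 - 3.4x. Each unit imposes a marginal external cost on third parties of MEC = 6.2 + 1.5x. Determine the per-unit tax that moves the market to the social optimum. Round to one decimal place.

Social marginal cost = private MC + MEC = 46.4 + 4.1x.
Set SMC = demand: 46.4 + 4.1x = 233.5 - 3.4x → x* = 24.9467.
The Pigouvian tax equals MEC at x*: 6.2 + 1.5×24.9467 = 43.6201.

tax = 43.6 per unit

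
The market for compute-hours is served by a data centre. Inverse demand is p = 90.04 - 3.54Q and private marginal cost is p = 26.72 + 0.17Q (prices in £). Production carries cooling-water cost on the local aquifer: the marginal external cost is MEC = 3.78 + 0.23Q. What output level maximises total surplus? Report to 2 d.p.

Social marginal cost = private MC + MEC = 30.50 + 0.40Q.
Set SMC = demand: 30.50 + 0.40Q = 90.04 - 3.54Q → Q* = 15.1117.

Q* = 15.11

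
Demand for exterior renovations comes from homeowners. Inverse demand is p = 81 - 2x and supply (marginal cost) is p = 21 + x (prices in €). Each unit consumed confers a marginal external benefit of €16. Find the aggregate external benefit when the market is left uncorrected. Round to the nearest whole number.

€320

Market equilibrium (private): 21 + x = 81 - 2x → x_m = 20.0000.
Total external benefit = MEB × x_m = 16 × 20.0000 = 320.0000.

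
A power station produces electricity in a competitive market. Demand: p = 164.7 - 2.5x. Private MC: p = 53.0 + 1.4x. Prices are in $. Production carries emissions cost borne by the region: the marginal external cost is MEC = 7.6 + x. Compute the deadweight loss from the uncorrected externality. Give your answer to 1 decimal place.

Market equilibrium (private): 53.0 + 1.4x = 164.7 - 2.5x → x_m = 28.6410.
Social marginal cost = private MC + MEC = 60.6 + 2.4x.
Set SMC = demand: 60.6 + 2.4x = 164.7 - 2.5x → x* = 21.2449.
Between x* and x_m the wedge SMC − demand runs linearly from 0 to MEC(x_m), so the loss is a triangle.
DWL = ½ × 7.3961 × 36.2410 = 134.0210.

DWL = $134.0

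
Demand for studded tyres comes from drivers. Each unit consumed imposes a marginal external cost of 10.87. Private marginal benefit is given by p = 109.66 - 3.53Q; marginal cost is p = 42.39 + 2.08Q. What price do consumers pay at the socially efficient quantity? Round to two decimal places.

Social marginal benefit = demand − MEC = 98.79 - 3.53Q.
Set SMB = MC: 98.79 - 3.53Q = 42.39 + 2.08Q → Q* = 10.0535.
Consumer price on the demand curve at Q*: 109.66 − 3.53×10.0535 = 74.1711.

P = 74.17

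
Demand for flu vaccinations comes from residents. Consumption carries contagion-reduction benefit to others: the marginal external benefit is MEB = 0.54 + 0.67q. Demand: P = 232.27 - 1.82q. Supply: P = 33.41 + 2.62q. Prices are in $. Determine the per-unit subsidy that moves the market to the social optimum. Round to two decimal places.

subsidy = $35.98 per unit

Social marginal benefit = demand + MEB = 232.81 - 1.15q.
Set SMB = MC: 232.81 - 1.15q = 33.41 + 2.62q → q* = 52.8912.
The Pigouvian subsidy equals MEB at q*: 0.54 + 0.67×52.8912 = 35.9771.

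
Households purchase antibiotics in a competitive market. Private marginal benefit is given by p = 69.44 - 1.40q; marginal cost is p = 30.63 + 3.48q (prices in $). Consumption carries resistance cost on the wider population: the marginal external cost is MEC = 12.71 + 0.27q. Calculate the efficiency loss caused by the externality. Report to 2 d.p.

DWL = $21.43

Market equilibrium (private): 30.63 + 3.48q = 69.44 - 1.40q → q_m = 7.9529.
Social marginal benefit = demand − MEC = 56.73 - 1.67q.
Set SMB = MC: 56.73 - 1.67q = 30.63 + 3.48q → q* = 5.0680.
Height of the DWL triangle at q_m is MC(q_m) − SMB(q_m) = MEC(q_m) = 14.8573.
DWL = ½ × 2.8849 × 14.8573 = 21.4309.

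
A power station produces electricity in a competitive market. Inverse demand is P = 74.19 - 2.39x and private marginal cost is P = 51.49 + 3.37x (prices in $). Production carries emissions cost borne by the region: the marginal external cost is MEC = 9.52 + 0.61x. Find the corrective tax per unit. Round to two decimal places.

Social marginal cost = private MC + MEC = 61.01 + 3.98x.
Set SMC = demand: 61.01 + 3.98x = 74.19 - 2.39x → x* = 2.0691.
The Pigouvian tax equals MEC at x*: 9.52 + 0.61×2.0691 = 10.7822.

tax = $10.78 per unit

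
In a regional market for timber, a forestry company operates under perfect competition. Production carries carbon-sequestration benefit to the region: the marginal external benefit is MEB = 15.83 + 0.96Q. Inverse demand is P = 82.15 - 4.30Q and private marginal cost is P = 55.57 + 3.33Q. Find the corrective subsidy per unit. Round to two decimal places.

subsidy = 21.93 per unit

Social marginal cost = private MC − MEB = 39.74 + 2.37Q.
Set SMC = demand: 39.74 + 2.37Q = 82.15 - 4.30Q → Q* = 6.3583.
The Pigouvian subsidy equals MEB at Q*: 15.83 + 0.96×6.3583 = 21.9340.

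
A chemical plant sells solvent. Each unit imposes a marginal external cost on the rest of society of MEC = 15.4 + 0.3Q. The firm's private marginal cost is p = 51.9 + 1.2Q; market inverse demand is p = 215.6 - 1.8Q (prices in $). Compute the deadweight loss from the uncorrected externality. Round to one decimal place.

DWL = $152.9

Market equilibrium (private): 51.9 + 1.2Q = 215.6 - 1.8Q → Q_m = 54.5667.
Social marginal cost = private MC + MEC = 67.3 + 1.5Q.
Set SMC = demand: 67.3 + 1.5Q = 215.6 - 1.8Q → Q* = 44.9394.
Height of the DWL triangle at Q_m is SMC(Q_m) − demand(Q_m) = MEC(Q_m) = 31.7700.
DWL = ½ × 9.6273 × 31.7700 = 152.9297.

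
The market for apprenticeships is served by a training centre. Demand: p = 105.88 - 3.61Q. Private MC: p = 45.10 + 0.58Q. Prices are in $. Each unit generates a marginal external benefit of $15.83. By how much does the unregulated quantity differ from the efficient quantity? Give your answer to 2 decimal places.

3.78 units

Market equilibrium (private): 45.10 + 0.58Q = 105.88 - 3.61Q → Q_m = 14.5060.
Social marginal cost = private MC − MEB = 29.27 + 0.58Q.
Set SMC = demand: 29.27 + 0.58Q = 105.88 - 3.61Q → Q* = 18.2840.
Gap = |14.5060 − 18.2840| = 3.7780.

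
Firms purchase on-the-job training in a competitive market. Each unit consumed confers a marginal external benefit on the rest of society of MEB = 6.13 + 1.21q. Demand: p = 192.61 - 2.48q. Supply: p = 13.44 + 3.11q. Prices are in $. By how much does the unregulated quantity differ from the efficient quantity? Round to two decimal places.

Market equilibrium (private): 13.44 + 3.11q = 192.61 - 2.48q → q_m = 32.0519.
Social marginal benefit = demand + MEB = 198.74 - 1.27q.
Set SMB = MC: 198.74 - 1.27q = 13.44 + 3.11q → q* = 42.3059.
Gap = |32.0519 − 42.3059| = 10.2540.

10.25 units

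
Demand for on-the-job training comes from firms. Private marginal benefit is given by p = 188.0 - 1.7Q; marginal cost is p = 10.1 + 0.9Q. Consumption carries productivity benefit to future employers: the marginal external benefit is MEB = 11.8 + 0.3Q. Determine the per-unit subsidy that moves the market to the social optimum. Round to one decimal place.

subsidy = 36.5 per unit

Social marginal benefit = demand + MEB = 199.8 - 1.4Q.
Set SMB = MC: 199.8 - 1.4Q = 10.1 + 0.9Q → Q* = 82.4783.
The Pigouvian subsidy equals MEB at Q*: 11.8 + 0.3×82.4783 = 36.5435.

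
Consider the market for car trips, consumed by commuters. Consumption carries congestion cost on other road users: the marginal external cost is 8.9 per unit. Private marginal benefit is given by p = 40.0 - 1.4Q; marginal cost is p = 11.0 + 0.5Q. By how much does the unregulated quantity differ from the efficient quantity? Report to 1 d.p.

4.7 units

Market equilibrium (private): 11.0 + 0.5Q = 40.0 - 1.4Q → Q_m = 15.2632.
Social marginal benefit = demand − MEC = 31.1 - 1.4Q.
Set SMB = MC: 31.1 - 1.4Q = 11.0 + 0.5Q → Q* = 10.5789.
Gap = |15.2632 − 10.5789| = 4.6843.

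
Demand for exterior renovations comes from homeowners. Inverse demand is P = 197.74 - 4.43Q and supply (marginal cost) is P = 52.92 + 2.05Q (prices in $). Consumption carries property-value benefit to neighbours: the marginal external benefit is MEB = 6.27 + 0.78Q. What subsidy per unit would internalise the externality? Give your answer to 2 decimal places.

subsidy = $26.95 per unit

Social marginal benefit = demand + MEB = 204.01 - 3.65Q.
Set SMB = MC: 204.01 - 3.65Q = 52.92 + 2.05Q → Q* = 26.5070.
The Pigouvian subsidy equals MEB at Q*: 6.27 + 0.78×26.5070 = 26.9455.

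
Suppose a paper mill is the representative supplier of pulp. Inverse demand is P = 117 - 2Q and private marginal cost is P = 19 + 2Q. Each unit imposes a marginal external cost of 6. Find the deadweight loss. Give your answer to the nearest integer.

Market equilibrium (private): 19 + 2Q = 117 - 2Q → Q_m = 24.5000.
Social marginal cost = private MC + MEC = 25 + 2Q.
Set SMC = demand: 25 + 2Q = 117 - 2Q → Q* = 23.0000.
Between Q* and Q_m the wedge SMC − demand runs linearly from 0 to MEC(Q_m), so the loss is a triangle.
DWL = ½ × 1.5000 × 6.0000 = 4.5000.

DWL = 5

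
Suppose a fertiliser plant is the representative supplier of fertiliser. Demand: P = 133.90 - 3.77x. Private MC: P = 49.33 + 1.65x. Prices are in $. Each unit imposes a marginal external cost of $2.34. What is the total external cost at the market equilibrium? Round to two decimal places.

$36.51

Market equilibrium (private): 49.33 + 1.65x = 133.90 - 3.77x → x_m = 15.6033.
Total external cost = MEC × x_m = 2.34 × 15.6033 = 36.5117.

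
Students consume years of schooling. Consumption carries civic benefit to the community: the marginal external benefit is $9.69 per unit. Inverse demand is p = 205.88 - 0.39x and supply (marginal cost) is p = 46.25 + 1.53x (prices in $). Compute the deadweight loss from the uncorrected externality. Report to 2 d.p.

DWL = $24.45

Market equilibrium (private): 46.25 + 1.53x = 205.88 - 0.39x → x_m = 83.1406.
Social marginal benefit = demand + MEB = 215.57 - 0.39x.
Set SMB = MC: 215.57 - 0.39x = 46.25 + 1.53x → x* = 88.1875.
The welfare-loss triangle has base |x_m − x*| and height MEB(x_m) (the vertical gap between SMB and MC is zero at x* and MEB at x_m).
DWL = ½ × 5.0469 × 9.6900 = 24.4522.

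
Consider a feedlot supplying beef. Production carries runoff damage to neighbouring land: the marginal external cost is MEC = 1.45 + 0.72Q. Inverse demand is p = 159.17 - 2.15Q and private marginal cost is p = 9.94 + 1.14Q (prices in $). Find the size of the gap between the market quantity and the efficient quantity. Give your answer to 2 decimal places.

8.51 units

Market equilibrium (private): 9.94 + 1.14Q = 159.17 - 2.15Q → Q_m = 45.3587.
Social marginal cost = private MC + MEC = 11.39 + 1.86Q.
Set SMC = demand: 11.39 + 1.86Q = 159.17 - 2.15Q → Q* = 36.8529.
Gap = |45.3587 − 36.8529| = 8.5058.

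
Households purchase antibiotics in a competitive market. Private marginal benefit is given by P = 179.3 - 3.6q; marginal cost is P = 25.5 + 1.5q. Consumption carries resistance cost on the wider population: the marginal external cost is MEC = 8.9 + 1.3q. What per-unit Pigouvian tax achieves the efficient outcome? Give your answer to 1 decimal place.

Social marginal benefit = demand − MEC = 170.4 - 4.9q.
Set SMB = MC: 170.4 - 4.9q = 25.5 + 1.5q → q* = 22.6406.
The Pigouvian tax equals MEC at q*: 8.9 + 1.3×22.6406 = 38.3328.

tax = 38.3 per unit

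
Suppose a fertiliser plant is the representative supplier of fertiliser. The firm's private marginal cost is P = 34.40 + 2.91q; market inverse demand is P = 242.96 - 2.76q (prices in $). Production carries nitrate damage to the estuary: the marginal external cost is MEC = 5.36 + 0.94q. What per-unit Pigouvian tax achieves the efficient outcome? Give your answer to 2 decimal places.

tax = $34.26 per unit

Social marginal cost = private MC + MEC = 39.76 + 3.85q.
Set SMC = demand: 39.76 + 3.85q = 242.96 - 2.76q → q* = 30.7413.
The Pigouvian tax equals MEC at q*: 5.36 + 0.94×30.7413 = 34.2568.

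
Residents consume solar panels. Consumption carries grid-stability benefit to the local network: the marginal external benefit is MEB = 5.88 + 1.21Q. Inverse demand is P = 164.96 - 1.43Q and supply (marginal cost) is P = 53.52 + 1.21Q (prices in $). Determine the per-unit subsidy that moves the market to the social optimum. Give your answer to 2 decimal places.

Social marginal benefit = demand + MEB = 170.84 - 0.22Q.
Set SMB = MC: 170.84 - 0.22Q = 53.52 + 1.21Q → Q* = 82.0420.
The Pigouvian subsidy equals MEB at Q*: 5.88 + 1.21×82.0420 = 105.1508.

subsidy = $105.15 per unit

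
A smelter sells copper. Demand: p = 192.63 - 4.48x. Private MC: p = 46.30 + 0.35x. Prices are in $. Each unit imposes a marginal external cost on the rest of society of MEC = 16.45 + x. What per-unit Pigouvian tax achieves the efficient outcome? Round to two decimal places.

tax = $38.73 per unit

Social marginal cost = private MC + MEC = 62.75 + 1.35x.
Set SMC = demand: 62.75 + 1.35x = 192.63 - 4.48x → x* = 22.2779.
The Pigouvian tax equals MEC at x*: 16.45 + 1.00×22.2779 = 38.7279.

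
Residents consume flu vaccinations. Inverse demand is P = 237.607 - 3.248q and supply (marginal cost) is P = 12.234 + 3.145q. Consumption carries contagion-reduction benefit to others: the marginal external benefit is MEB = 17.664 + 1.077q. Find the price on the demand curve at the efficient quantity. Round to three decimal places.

Social marginal benefit = demand + MEB = 255.271 - 2.171q.
Set SMB = MC: 255.271 - 2.171q = 12.234 + 3.145q → q* = 45.7180.
Consumer price on the demand curve at q*: 237.607 − 3.248×45.7180 = 89.1149.

P = 89.115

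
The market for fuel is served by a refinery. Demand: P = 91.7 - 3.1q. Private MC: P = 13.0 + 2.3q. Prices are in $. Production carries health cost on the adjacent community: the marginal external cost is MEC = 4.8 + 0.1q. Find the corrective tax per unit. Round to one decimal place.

Social marginal cost = private MC + MEC = 17.8 + 2.4q.
Set SMC = demand: 17.8 + 2.4q = 91.7 - 3.1q → q* = 13.4364.
The Pigouvian tax equals MEC at q*: 4.8 + 0.1×13.4364 = 6.1436.

tax = $6.1 per unit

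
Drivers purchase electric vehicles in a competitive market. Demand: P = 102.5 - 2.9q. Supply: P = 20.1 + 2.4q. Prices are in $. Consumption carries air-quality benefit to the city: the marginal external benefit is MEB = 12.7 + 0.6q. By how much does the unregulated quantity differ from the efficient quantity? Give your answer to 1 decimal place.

Market equilibrium (private): 20.1 + 2.4q = 102.5 - 2.9q → q_m = 15.5472.
Social marginal benefit = demand + MEB = 115.2 - 2.3q.
Set SMB = MC: 115.2 - 2.3q = 20.1 + 2.4q → q* = 20.2340.
Gap = |15.5472 − 20.2340| = 4.6868.

4.7 units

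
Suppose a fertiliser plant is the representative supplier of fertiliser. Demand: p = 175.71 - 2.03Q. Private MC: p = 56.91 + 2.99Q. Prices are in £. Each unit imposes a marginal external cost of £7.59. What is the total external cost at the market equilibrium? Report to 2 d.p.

Market equilibrium (private): 56.91 + 2.99Q = 175.71 - 2.03Q → Q_m = 23.6653.
Total external cost = MEC × Q_m = 7.59 × 23.6653 = 179.6196.

£179.62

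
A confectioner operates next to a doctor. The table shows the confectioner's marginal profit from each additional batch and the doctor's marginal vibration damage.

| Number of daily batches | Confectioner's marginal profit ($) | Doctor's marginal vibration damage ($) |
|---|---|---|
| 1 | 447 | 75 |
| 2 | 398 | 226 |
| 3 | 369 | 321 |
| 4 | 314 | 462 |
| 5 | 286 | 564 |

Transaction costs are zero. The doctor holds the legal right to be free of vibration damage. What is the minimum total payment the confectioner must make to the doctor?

Efficient level: marginal profit ≥ marginal vibration damage through level 3, so k* = 3.
With the doctor holding the right, the confectioner must at least compensate total damage at k*: 75 + 226 + 321 = 622.

$622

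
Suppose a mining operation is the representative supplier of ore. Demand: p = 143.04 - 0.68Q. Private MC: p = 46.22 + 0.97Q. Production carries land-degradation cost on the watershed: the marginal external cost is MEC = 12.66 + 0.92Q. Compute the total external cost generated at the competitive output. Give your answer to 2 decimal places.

Market equilibrium (private): 46.22 + 0.97Q = 143.04 - 0.68Q → Q_m = 58.6788.
Total external cost = ∫₀^{Q_m} (12.66 + 0.92Q) dQ = 12.66×58.6788 + ½×0.92×58.6788² = 2326.7463.

2326.75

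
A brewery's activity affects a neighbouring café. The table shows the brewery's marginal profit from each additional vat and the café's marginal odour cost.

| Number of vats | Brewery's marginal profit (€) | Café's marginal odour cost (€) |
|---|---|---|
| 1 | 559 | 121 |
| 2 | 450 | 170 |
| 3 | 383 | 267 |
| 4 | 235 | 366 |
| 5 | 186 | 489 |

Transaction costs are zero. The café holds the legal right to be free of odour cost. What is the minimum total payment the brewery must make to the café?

€558

Efficient level: marginal profit ≥ marginal odour cost through level 3, so k* = 3.
With the café holding the right, the brewery must at least compensate total damage at k*: 121 + 170 + 267 = 558.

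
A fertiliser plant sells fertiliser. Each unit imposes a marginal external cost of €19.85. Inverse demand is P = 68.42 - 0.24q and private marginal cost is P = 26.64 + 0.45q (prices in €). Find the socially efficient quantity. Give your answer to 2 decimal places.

q* = 31.78

Social marginal cost = private MC + MEC = 46.49 + 0.45q.
Set SMC = demand: 46.49 + 0.45q = 68.42 - 0.24q → q* = 31.7826.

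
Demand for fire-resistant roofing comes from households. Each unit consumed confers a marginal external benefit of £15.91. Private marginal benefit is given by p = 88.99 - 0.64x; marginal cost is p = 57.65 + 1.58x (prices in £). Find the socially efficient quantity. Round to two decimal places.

Social marginal benefit = demand + MEB = 104.90 - 0.64x.
Set SMB = MC: 104.90 - 0.64x = 57.65 + 1.58x → x* = 21.2838.

x* = 21.28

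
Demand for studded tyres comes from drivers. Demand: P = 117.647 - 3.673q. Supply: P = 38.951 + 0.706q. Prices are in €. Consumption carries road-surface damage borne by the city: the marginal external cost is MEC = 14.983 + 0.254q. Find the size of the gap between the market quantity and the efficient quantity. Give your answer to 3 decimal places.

4.219 units

Market equilibrium (private): 38.951 + 0.706q = 117.647 - 3.673q → q_m = 17.9712.
Social marginal benefit = demand − MEC = 102.664 - 3.927q.
Set SMB = MC: 102.664 - 3.927q = 38.951 + 0.706q → q* = 13.7520.
Gap = |17.9712 − 13.7520| = 4.2192.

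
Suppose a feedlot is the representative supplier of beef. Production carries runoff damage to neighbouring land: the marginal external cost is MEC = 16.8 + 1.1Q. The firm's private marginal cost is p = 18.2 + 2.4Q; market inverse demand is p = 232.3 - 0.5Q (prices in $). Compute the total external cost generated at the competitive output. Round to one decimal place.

$4238.1

Market equilibrium (private): 18.2 + 2.4Q = 232.3 - 0.5Q → Q_m = 73.8276.
Total external cost = ∫₀^{Q_m} (16.8 + 1.1Q) dQ = 16.8×73.8276 + ½×1.1×73.8276² = 4238.0867.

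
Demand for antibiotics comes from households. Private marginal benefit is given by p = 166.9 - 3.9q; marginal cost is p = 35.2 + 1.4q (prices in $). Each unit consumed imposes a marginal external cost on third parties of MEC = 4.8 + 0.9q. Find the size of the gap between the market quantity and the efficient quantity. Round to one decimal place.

Market equilibrium (private): 35.2 + 1.4q = 166.9 - 3.9q → q_m = 24.8491.
Social marginal benefit = demand − MEC = 162.1 - 4.8q.
Set SMB = MC: 162.1 - 4.8q = 35.2 + 1.4q → q* = 20.4677.
Gap = |24.8491 − 20.4677| = 4.3814.

4.4 units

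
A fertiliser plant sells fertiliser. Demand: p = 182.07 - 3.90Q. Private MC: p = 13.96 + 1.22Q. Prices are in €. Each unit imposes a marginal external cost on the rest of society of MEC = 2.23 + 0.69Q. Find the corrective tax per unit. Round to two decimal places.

tax = €21.93 per unit

Social marginal cost = private MC + MEC = 16.19 + 1.91Q.
Set SMC = demand: 16.19 + 1.91Q = 182.07 - 3.90Q → Q* = 28.5508.
The Pigouvian tax equals MEC at Q*: 2.23 + 0.69×28.5508 = 21.9301.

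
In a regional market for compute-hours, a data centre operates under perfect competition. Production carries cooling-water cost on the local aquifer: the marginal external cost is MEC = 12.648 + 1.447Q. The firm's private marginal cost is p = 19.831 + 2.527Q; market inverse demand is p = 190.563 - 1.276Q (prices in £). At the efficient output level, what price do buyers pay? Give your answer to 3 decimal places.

Social marginal cost = private MC + MEC = 32.479 + 3.974Q.
Set SMC = demand: 32.479 + 3.974Q = 190.563 - 1.276Q → Q* = 30.1112.
Consumer price on the demand curve at Q*: 190.563 − 1.276×30.1112 = 152.1411.

P = £152.141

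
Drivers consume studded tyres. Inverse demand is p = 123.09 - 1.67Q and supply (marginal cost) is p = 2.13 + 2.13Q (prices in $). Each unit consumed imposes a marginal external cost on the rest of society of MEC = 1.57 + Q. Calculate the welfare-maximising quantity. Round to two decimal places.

Q* = 24.87

Social marginal benefit = demand − MEC = 121.52 - 2.67Q.
Set SMB = MC: 121.52 - 2.67Q = 2.13 + 2.13Q → Q* = 24.8729.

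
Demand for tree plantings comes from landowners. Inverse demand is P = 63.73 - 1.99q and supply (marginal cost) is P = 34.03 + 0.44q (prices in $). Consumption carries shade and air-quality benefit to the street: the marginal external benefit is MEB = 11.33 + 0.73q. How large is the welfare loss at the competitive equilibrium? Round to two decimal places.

Market equilibrium (private): 34.03 + 0.44q = 63.73 - 1.99q → q_m = 12.2222.
Social marginal benefit = demand + MEB = 75.06 - 1.26q.
Set SMB = MC: 75.06 - 1.26q = 34.03 + 0.44q → q* = 24.1353.
The welfare-loss triangle has base |q_m − q*| and height MEB(q_m) (the vertical gap between SMB and MC is zero at q* and MEB at q_m).
DWL = ½ × 11.9131 × 20.2522 = 120.6332.

DWL = $120.63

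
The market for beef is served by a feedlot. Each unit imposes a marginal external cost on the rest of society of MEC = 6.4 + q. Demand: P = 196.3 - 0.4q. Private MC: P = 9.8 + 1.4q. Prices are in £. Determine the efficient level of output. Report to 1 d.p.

Social marginal cost = private MC + MEC = 16.2 + 2.4q.
Set SMC = demand: 16.2 + 2.4q = 196.3 - 0.4q → q* = 64.3214.

q* = 64.3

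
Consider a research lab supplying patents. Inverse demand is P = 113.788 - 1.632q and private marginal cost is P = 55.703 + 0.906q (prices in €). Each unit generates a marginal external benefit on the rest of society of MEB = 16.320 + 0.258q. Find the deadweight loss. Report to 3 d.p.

Market equilibrium (private): 55.703 + 0.906q = 113.788 - 1.632q → q_m = 22.8861.
Social marginal cost = private MC − MEB = 39.383 + 0.648q.
Set SMC = demand: 39.383 + 0.648q = 113.788 - 1.632q → q* = 32.6338.
Between q* and q_m the wedge demand − SMC runs linearly from 0 to MEB(q_m), so the loss is a triangle.
DWL = ½ × 9.7477 × 22.2246 = 108.3194.

DWL = €108.319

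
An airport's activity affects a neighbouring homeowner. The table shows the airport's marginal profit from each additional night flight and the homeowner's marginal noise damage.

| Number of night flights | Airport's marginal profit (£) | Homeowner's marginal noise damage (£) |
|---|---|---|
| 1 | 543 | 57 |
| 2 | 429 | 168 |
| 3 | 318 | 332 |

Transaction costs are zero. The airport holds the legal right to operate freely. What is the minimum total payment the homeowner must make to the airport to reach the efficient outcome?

Left alone the airport would choose level 3 (marginal profit stays positive).
Efficient level: k* = 2 (marginal profit ≥ marginal noise damage through 2).
The homeowner must at least cover the airport's forgone profit from cutting 3→2: 318 = 318.

£318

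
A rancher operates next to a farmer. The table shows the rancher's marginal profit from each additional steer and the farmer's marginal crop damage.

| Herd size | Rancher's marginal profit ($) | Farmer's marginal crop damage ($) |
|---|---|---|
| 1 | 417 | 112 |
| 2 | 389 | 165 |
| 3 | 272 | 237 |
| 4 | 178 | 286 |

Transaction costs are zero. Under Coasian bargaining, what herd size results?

3

Bargaining reaches the level where marginal profit last exceeds marginal crop damage.
That holds through level 3 (272 ≥ 237) but not at 4 (178 < 286).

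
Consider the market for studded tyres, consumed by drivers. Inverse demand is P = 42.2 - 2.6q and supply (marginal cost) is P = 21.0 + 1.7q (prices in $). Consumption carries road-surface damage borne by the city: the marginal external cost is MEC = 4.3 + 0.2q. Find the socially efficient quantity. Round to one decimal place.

q* = 3.8

Social marginal benefit = demand − MEC = 37.9 - 2.8q.
Set SMB = MC: 37.9 - 2.8q = 21.0 + 1.7q → q* = 3.7556.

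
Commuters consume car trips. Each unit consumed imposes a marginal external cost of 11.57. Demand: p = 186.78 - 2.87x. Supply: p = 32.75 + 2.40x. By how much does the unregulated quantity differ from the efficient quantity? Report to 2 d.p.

Market equilibrium (private): 32.75 + 2.40x = 186.78 - 2.87x → x_m = 29.2277.
Social marginal benefit = demand − MEC = 175.21 - 2.87x.
Set SMB = MC: 175.21 - 2.87x = 32.75 + 2.40x → x* = 27.0323.
Gap = |29.2277 − 27.0323| = 2.1954.

2.20 units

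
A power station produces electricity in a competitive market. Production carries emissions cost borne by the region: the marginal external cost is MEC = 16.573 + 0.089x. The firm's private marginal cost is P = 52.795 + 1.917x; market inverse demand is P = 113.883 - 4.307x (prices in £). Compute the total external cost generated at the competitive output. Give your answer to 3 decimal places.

Market equilibrium (private): 52.795 + 1.917x = 113.883 - 4.307x → x_m = 9.8149.
Total external cost = ∫₀^{x_m} (16.573 + 0.089x) dx = 16.573×9.8149 + ½×0.089×9.8149² = 166.9491.

£166.949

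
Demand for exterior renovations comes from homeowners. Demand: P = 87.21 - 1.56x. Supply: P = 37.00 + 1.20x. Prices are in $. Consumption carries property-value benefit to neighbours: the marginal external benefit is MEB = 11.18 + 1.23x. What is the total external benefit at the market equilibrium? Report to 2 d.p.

Market equilibrium (private): 37.00 + 1.20x = 87.21 - 1.56x → x_m = 18.1920.
Total external benefit = ∫₀^{x_m} (11.18 + 1.23x) dx = 11.18×18.1920 + ½×1.23×18.1920² = 406.9201.

$406.92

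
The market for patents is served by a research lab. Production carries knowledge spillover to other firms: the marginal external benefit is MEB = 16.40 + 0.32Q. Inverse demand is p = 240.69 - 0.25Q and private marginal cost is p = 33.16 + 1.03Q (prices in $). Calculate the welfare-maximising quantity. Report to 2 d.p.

Q* = 233.26

Social marginal cost = private MC − MEB = 16.76 + 0.71Q.
Set SMC = demand: 16.76 + 0.71Q = 240.69 - 0.25Q → Q* = 233.2604.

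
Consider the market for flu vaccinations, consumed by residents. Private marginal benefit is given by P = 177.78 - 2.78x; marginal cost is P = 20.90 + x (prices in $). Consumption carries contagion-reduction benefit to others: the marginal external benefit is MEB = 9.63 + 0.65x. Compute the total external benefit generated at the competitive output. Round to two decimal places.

$959.47

Market equilibrium (private): 20.90 + x = 177.78 - 2.78x → x_m = 41.5026.
Total external benefit = ∫₀^{x_m} (9.63 + 0.65x) dx = 9.63×41.5026 + ½×0.65×41.5026² = 959.4714.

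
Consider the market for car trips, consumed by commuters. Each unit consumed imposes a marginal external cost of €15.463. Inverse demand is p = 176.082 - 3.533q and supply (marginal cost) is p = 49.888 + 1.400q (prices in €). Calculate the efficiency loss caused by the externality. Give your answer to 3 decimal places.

Market equilibrium (private): 49.888 + 1.400q = 176.082 - 3.533q → q_m = 25.5816.
Social marginal benefit = demand − MEC = 160.619 - 3.533q.
Set SMB = MC: 160.619 - 3.533q = 49.888 + 1.400q → q* = 22.4470.
The welfare-loss triangle has base |q_m − q*| and height MEC(q_m) (the vertical gap between SMB and MC is zero at q* and MEC at q_m).
DWL = ½ × 3.1346 × 15.4630 = 24.2352.

DWL = €24.235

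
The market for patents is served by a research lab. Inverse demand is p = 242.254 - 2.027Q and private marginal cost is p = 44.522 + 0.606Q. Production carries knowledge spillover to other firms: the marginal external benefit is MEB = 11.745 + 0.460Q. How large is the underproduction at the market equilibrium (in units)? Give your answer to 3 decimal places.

Market equilibrium (private): 44.522 + 0.606Q = 242.254 - 2.027Q → Q_m = 75.0976.
Social marginal cost = private MC − MEB = 32.777 + 0.146Q.
Set SMC = demand: 32.777 + 0.146Q = 242.254 - 2.027Q → Q* = 96.3999.
Gap = |75.0976 − 96.3999| = 21.3023.

21.302 units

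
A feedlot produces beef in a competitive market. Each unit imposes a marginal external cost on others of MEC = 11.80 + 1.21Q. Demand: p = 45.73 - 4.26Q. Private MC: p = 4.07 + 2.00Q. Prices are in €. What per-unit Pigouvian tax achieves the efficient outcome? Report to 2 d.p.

tax = €16.64 per unit

Social marginal cost = private MC + MEC = 15.87 + 3.21Q.
Set SMC = demand: 15.87 + 3.21Q = 45.73 - 4.26Q → Q* = 3.9973.
The Pigouvian tax equals MEC at Q*: 11.80 + 1.21×3.9973 = 16.6367.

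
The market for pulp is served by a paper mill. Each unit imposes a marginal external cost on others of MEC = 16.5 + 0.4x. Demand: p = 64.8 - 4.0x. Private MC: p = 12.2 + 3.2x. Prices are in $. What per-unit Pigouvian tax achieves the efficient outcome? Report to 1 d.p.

tax = $18.4 per unit

Social marginal cost = private MC + MEC = 28.7 + 3.6x.
Set SMC = demand: 28.7 + 3.6x = 64.8 - 4.0x → x* = 4.7500.
The Pigouvian tax equals MEC at x*: 16.5 + 0.4×4.7500 = 18.4000.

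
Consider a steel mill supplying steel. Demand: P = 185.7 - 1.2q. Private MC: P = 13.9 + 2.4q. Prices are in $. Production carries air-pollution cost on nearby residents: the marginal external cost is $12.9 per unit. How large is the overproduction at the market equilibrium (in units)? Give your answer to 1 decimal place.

Market equilibrium (private): 13.9 + 2.4q = 185.7 - 1.2q → q_m = 47.7222.
Social marginal cost = private MC + MEC = 26.8 + 2.4q.
Set SMC = demand: 26.8 + 2.4q = 185.7 - 1.2q → q* = 44.1389.
Gap = |47.7222 − 44.1389| = 3.5833.

3.6 units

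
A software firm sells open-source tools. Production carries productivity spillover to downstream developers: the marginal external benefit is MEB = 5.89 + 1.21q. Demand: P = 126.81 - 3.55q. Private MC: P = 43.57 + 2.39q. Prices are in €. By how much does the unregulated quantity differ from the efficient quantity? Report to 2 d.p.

4.83 units

Market equilibrium (private): 43.57 + 2.39q = 126.81 - 3.55q → q_m = 14.0135.
Social marginal cost = private MC − MEB = 37.68 + 1.18q.
Set SMC = demand: 37.68 + 1.18q = 126.81 - 3.55q → q* = 18.8436.
Gap = |14.0135 − 18.8436| = 4.8301.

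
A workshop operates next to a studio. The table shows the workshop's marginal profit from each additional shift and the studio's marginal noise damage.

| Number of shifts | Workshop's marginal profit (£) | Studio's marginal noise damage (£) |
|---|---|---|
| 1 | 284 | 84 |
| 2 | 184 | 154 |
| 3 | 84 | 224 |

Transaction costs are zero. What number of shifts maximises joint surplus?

2

Bargaining reaches the level where marginal profit last exceeds marginal noise damage.
That holds through level 2 (184 ≥ 154) but not at 3 (84 < 224).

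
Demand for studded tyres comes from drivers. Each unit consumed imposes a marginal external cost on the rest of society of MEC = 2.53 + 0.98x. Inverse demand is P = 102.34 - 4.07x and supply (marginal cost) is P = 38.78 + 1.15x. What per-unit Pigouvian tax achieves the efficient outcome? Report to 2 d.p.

Social marginal benefit = demand − MEC = 99.81 - 5.05x.
Set SMB = MC: 99.81 - 5.05x = 38.78 + 1.15x → x* = 9.8435.
The Pigouvian tax equals MEC at x*: 2.53 + 0.98×9.8435 = 12.1766.

tax = 12.18 per unit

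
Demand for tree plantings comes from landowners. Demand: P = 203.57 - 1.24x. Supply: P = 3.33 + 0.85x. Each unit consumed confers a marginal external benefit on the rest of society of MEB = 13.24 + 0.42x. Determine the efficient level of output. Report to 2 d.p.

Social marginal benefit = demand + MEB = 216.81 - 0.82x.
Set SMB = MC: 216.81 - 0.82x = 3.33 + 0.85x → x* = 127.8323.

x* = 127.83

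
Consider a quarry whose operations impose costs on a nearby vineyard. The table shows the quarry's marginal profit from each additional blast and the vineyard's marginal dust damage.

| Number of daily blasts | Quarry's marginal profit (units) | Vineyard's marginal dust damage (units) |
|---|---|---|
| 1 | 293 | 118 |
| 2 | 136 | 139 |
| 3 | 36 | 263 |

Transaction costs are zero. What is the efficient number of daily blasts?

1

Bargaining reaches the level where marginal profit last exceeds marginal dust damage.
That holds through level 1 (293 ≥ 118) but not at 2 (136 < 139).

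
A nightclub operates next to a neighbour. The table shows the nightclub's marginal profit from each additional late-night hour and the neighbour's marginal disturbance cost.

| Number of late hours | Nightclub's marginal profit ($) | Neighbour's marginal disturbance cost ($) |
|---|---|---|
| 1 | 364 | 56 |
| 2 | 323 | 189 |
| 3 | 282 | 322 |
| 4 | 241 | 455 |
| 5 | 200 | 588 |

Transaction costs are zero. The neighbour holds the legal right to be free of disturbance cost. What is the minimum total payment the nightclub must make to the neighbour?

Efficient level: marginal profit ≥ marginal disturbance cost through level 2, so k* = 2.
With the neighbour holding the right, the nightclub must at least compensate total damage at k*: 56 + 189 = 245.

$245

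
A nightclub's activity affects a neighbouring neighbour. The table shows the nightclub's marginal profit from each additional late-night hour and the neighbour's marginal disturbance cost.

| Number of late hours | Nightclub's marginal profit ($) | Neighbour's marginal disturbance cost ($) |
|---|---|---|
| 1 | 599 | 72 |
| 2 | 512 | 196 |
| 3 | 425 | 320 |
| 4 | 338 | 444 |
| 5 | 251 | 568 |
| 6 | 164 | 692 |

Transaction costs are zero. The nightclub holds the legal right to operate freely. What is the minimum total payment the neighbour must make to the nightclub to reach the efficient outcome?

Left alone the nightclub would choose level 6 (marginal profit stays positive).
Efficient level: k* = 3 (marginal profit ≥ marginal disturbance cost through 3).
The neighbour must at least cover the nightclub's forgone profit from cutting 6→3: 338 + 251 + 164 = 753.

$753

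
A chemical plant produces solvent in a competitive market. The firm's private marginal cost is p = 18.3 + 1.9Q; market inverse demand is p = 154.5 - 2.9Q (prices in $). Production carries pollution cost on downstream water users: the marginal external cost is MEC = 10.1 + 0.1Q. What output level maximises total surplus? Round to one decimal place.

Social marginal cost = private MC + MEC = 28.4 + 2.0Q.
Set SMC = demand: 28.4 + 2.0Q = 154.5 - 2.9Q → Q* = 25.7347.

Q* = 25.7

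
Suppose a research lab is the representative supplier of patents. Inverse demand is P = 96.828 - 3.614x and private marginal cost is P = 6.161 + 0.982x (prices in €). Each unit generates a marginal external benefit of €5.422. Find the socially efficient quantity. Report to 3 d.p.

x* = 20.907

Social marginal cost = private MC − MEB = 0.739 + 0.982x.
Set SMC = demand: 0.739 + 0.982x = 96.828 - 3.614x → x* = 20.9071.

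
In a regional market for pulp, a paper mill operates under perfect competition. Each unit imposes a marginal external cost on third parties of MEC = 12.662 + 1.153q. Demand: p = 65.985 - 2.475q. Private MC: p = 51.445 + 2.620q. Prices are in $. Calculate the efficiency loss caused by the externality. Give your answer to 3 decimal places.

Market equilibrium (private): 51.445 + 2.620q = 65.985 - 2.475q → q_m = 2.8538.
Social marginal cost = private MC + MEC = 64.107 + 3.773q.
Set SMC = demand: 64.107 + 3.773q = 65.985 - 2.475q → q* = 0.3006.
The welfare-loss triangle has base |q_m − q*| and height MEC(q_m) (the vertical gap between SMC and demand is zero at q* and MEC at q_m).
DWL = ½ × 2.5532 × 15.9524 = 20.3648.

DWL = $20.365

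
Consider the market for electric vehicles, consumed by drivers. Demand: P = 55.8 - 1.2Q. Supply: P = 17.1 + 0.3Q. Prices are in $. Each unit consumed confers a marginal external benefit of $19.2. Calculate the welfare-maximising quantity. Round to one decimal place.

Q* = 38.6

Social marginal benefit = demand + MEB = 75.0 - 1.2Q.
Set SMB = MC: 75.0 - 1.2Q = 17.1 + 0.3Q → Q* = 38.6000.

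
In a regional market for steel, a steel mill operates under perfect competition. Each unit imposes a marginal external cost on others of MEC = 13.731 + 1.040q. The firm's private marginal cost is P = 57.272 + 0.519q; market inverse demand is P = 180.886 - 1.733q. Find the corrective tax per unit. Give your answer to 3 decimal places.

tax = 48.445 per unit

Social marginal cost = private MC + MEC = 71.003 + 1.559q.
Set SMC = demand: 71.003 + 1.559q = 180.886 - 1.733q → q* = 33.3788.
The Pigouvian tax equals MEC at q*: 13.731 + 1.040×33.3788 = 48.4450.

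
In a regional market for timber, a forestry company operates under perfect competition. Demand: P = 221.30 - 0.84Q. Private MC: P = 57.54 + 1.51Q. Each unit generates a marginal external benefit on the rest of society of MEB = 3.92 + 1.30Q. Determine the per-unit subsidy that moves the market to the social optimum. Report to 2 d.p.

Social marginal cost = private MC − MEB = 53.62 + 0.21Q.
Set SMC = demand: 53.62 + 0.21Q = 221.30 - 0.84Q → Q* = 159.6952.
The Pigouvian subsidy equals MEB at Q*: 3.92 + 1.30×159.6952 = 211.5238.

subsidy = 211.52 per unit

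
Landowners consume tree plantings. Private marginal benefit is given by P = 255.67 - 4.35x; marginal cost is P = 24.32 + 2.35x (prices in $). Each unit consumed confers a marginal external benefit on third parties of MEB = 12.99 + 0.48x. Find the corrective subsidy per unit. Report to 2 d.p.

subsidy = $31.85 per unit

Social marginal benefit = demand + MEB = 268.66 - 3.87x.
Set SMB = MC: 268.66 - 3.87x = 24.32 + 2.35x → x* = 39.2830.
The Pigouvian subsidy equals MEB at x*: 12.99 + 0.48×39.2830 = 31.8458.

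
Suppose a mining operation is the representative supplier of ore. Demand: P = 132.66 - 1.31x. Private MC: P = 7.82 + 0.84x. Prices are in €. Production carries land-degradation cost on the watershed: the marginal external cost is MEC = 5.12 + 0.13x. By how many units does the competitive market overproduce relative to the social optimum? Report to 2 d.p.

Market equilibrium (private): 7.82 + 0.84x = 132.66 - 1.31x → x_m = 58.0651.
Social marginal cost = private MC + MEC = 12.94 + 0.97x.
Set SMC = demand: 12.94 + 0.97x = 132.66 - 1.31x → x* = 52.5088.
Gap = |58.0651 − 52.5088| = 5.5563.

5.56 units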